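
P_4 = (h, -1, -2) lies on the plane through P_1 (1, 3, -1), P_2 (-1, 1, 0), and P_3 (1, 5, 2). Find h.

-3/2

A normal to the plane is n = P_1P_2 × P_1P_3 = (-8, 6, -4).
P_4 lies in the plane iff n · P_1P_4 = 0.
This gives (-8)h + (-12) = 0, so h = -3/2.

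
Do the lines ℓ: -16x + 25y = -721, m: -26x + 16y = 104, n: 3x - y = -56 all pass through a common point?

Intersecting ℓ and m: solving the 2×2 system gives (x, y) = (-7068/197, -10205/197).
Substitute into n: (3)(-7068/197) + (-1)(-10205/197) = -10999/197.
But n requires -56 ≠ -10999/197, so the three lines have no common point.

No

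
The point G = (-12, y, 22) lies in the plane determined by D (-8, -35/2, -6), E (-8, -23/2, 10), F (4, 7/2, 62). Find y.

-11/2

The plane through D, E, F has equation 72x + 192y − 72z = -3504.
Substituting G: (192)y + (-2448) = -3504, so y = -11/2.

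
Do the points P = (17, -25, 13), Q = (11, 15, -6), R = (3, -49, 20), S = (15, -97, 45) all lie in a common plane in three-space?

No

A normal to the plane through P, Q, R is n = PQ × PR = (-176, 308, 704).
The plane has equation n·X = -1540. For S: n·S = -836.
-836 ≠ -1540, so S is off the plane.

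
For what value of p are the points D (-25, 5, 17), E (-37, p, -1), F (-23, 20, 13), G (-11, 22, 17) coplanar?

Coplanarity ⇔ det[DE; DF; DG] = 0.
Expanding, this is linear in p: (-56)p + (2632) = 0.
So p = 47.

47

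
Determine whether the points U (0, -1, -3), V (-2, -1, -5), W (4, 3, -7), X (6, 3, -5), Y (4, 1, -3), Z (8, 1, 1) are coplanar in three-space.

Yes

The plane through U, V, W has normal n = UV × UW = (8, -16, -8) and equation n·P = 40.
Checking the remaining points: n·X = 40, n·Y = 40, n·Z = 40.
All equal 40, so all 6 points lie in one plane.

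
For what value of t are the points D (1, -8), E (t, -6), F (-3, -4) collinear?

-1

Collinearity: (E − D) must be parallel to (F − D) = (-4, 4).
Cross-multiplying the components: (t − 1)·(4) = (2)·(-4).
Solving gives t = -1.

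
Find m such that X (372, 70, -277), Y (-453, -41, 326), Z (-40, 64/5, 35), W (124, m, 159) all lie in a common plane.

-24/5

Coplanarity ⇔ det[XY; XZ; XW] = 0.
Expanding, this is linear in m: (8964)m + (215136/5) = 0.
So m = -24/5.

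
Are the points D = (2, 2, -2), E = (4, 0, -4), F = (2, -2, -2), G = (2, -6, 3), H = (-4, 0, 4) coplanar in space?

No

The plane through D, E, F has normal n = DE × DF = (-8, 0, -8) and equation n·P = 0.
Checking the remaining points: n·G = -40, n·H = 0.
Since n·G = -40 ≠ 0, G is off the plane and the points are not all coplanar.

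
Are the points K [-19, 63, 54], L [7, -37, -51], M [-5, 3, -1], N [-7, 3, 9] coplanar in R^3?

A normal to the plane through K, L, M is n = KL × KM = (-800, -40, -160).
The plane has equation n·P = 4040. For N: n·N = 4040.
Equal, so N lies in the plane and all four are coplanar.

Yes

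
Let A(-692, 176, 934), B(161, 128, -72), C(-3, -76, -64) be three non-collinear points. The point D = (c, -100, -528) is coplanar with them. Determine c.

389

The plane through A, B, C has equation −205608x + 158160y − 181884z = 237240.
Substituting D: (-205608)c + (80218752) = 237240, so c = 389.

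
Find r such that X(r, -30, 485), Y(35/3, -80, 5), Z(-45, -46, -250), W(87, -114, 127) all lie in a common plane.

The points are coplanar iff XY · (XZ × XW) = 0.
Expanding, this is linear in r: (4522)r + (2600150/3) = 0.
So r = -575/3.

-575/3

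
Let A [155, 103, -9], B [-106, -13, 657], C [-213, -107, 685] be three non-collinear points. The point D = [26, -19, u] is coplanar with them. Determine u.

A normal to the plane is n = AB × AC = (59356, -63954, 12122).
D lies in the plane iff n · AD = 0.
This gives (12122)u + (254562) = 0, so u = -21.

-21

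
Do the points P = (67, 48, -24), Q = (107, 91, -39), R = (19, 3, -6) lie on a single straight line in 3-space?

PQ = (40, 43, -15), PR = (-48, -45, 18).
PQ × PR = (99, 0, 264).
The cross product is nonzero, so the points do not lie on one line.

No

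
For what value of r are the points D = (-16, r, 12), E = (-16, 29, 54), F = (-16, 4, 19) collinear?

Collinearity requires DE × DF = 0; each component is linear in r.
The x-component gives (35)r + (35) = 0, so r = -1.
The remaining components then also vanish.

-1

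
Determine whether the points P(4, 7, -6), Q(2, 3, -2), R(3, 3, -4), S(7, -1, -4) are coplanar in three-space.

No

With P as base: PQ = (-2, -4, 4), PR = (-1, -4, 2), PS = (3, -8, 2).
PR × PS = (8, 8, 20).
PQ · (PR × PS) = 32.
Since 32 ≠ 0, the four points are not coplanar.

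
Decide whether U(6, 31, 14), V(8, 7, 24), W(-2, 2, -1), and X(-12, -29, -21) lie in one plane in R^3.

No

A normal to the plane through U, V, W is n = UV × UW = (650, -50, -250).
The plane has equation n·P = -1150. For X: n·X = -1100.
-1100 ≠ -1150, so X is off the plane.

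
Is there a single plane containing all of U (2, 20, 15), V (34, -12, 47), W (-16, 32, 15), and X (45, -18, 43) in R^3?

Yes

With U as base: UV = (32, -32, 32), UW = (-18, 12, 0), UX = (43, -38, 28).
UW × UX = (336, 504, 168).
UV · (UW × UX) = 0.
The scalar triple product vanishes, so the four points are coplanar.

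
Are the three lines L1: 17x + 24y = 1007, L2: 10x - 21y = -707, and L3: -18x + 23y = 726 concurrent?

No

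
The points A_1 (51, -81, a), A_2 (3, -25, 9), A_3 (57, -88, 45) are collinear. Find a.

Direction A_2A_3 = (54, -63, 36). From the x-coordinate of A_1, the parameter along the line is τ = (51 − 3)/54 = 8/9.
Then a = 9 + 8/9·(36) = 41.

41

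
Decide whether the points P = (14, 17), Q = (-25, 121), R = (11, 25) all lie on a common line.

PQ = (-39, 104), PR = (-3, 8).
Twice the signed area of △PQR is (-39)(8) − (104)(-3) = 0.
The triangle is degenerate (zero area), so the points are collinear.

Yes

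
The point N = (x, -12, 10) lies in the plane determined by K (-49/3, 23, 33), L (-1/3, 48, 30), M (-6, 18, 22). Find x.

-7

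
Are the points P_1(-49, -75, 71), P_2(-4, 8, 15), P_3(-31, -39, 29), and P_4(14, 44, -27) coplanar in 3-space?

Yes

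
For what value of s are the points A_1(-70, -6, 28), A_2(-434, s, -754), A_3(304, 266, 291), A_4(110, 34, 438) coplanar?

The points are coplanar iff A_1A_2 · (A_1A_3 × A_1A_4) = 0.
Expanding, this is linear in s: (-106000)s + (-10812000) = 0.
So s = -102.

-102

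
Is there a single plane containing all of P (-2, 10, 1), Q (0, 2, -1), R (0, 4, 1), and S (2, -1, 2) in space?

The four points are coplanar iff the 3×3 determinant with rows PQ, PR, PS is zero.
Rows: (2, -8, -2), (2, -6, 0), (4, -11, 1).
Expanding along the first row: (2)(-6) − (-8)(2) + (-2)(2) = 0.
Zero determinant ⇒ coplanar.

Yes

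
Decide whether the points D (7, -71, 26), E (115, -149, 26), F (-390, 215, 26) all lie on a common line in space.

DE = (108, -78, 0), DF = (-397, 286, 0).
Comparing components 1 and 2: (108)(286) − (-78)(-397) = -78 ≠ 0, so DE and DF are not parallel and the points are not collinear.

No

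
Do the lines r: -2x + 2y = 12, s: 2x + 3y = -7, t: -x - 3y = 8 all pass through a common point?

No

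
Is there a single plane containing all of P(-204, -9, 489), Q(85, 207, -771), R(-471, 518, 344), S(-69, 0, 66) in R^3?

A normal to the plane through P, Q, R is n = PQ × PR = (632700, 378325, 209975).
The plane has equation n·X = -29797950. For S: n·S = -29797950.
Equal, so S lies in the plane and all four are coplanar.

Yes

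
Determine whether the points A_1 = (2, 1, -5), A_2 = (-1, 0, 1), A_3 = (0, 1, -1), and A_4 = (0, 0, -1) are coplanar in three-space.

The four points are coplanar iff the 3×3 determinant with rows A_1A_2, A_1A_3, A_1A_4 is zero.
Rows: (-3, -1, 6), (-2, 0, 4), (-2, -1, 4).
Expanding along the first row: (-3)(4) − (-1)(0) + (6)(2) = 0.
Zero determinant ⇒ coplanar.

Yes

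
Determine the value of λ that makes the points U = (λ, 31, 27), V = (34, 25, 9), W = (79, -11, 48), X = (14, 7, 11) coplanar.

Coplanarity ⇔ det[UV; UW; UX] = 0.
Expanding, this is linear in λ: (-630)λ + (54180) = 0.
So λ = 86.

86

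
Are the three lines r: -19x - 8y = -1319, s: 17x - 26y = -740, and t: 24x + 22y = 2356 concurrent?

No

The three lines meet at one point iff the augmented coefficient matrix [aᵢ bᵢ cᵢ] has rank < 3, i.e. its determinant vanishes.
Here the determinant is 678.
Nonzero, so no common point exists.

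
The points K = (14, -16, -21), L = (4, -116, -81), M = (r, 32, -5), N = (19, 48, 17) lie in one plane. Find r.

The points are coplanar iff KL · (KM × KN) = 0.
Expanding, this is linear in r: (-40)r + (-1040) = 0.
So r = -26.

-26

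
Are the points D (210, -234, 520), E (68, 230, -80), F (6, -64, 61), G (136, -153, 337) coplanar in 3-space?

With D as base: DE = (-142, 464, -600), DF = (-204, 170, -459), DG = (-74, 81, -183).
DF × DG = (6069, -3366, -3944).
DE · (DF × DG) = -57222.
Since -57222 ≠ 0, the four points are not coplanar.

No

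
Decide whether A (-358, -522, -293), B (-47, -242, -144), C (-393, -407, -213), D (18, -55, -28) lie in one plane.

A normal to the plane through A, B, C is n = AB × AC = (5265, -30095, 45565).
The plane has equation n·P = 474175. For D: n·D = 474175.
Equal, so D lies in the plane and all four are coplanar.

Yes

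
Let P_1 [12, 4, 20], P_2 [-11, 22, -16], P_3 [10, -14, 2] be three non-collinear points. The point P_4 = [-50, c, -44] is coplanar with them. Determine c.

The plane through P_1, P_2, P_3 has equation −972x − 342y + 450z = -4032.
Substituting P_4: (-342)c + (28800) = -4032, so c = 96.

96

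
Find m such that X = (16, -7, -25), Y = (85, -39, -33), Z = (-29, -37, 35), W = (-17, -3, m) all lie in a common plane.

-9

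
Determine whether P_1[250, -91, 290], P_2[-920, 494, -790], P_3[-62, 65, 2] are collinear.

P_1P_2 = (-1170, 585, -1080), P_1P_3 = (-312, 156, -288).
Each component of P_1P_3 is 4/15 times the corresponding component of P_1P_2, so P_1P_3 = 4/15·P_1P_2 and the points are collinear.

Yes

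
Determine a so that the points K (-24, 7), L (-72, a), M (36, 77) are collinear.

-49

Collinearity: (L − K) must be parallel to (M − K) = (60, 70).
Cross-multiplying the components: (a − 7)·(60) = (-48)·(70).
Solving gives a = -49.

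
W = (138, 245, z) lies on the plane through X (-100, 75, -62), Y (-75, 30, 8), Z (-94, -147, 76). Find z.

261

A normal to the plane is n = XY × XZ = (9330, -3030, -5280).
W lies in the plane iff n · XW = 0.
This gives (-5280)z + (1378080) = 0, so z = 261.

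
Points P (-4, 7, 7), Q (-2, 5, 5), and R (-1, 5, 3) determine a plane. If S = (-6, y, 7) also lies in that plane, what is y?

The plane through P, Q, R has equation 4x + 2y + 2z = 12.
Substituting S: (2)y + (-10) = 12, so y = 11.

11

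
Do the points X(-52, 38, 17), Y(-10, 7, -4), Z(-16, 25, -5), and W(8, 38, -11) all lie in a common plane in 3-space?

No

With X as base: XY = (42, -31, -21), XZ = (36, -13, -22), XW = (60, 0, -28).
XZ × XW = (364, -312, 780).
XY · (XZ × XW) = 8580.
Since 8580 ≠ 0, the four points are not coplanar.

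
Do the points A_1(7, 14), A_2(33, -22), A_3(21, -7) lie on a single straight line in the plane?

A_1A_2 = (26, -36), A_1A_3 = (14, -21).
det[A_1A_2; A_1A_3] = (26)(-21) − (-36)(14) = -42.
The determinant is nonzero, so they are not collinear.

No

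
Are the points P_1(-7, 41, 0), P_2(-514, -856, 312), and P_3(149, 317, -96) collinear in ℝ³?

Yes

P_1P_2 = (-507, -897, 312), P_1P_3 = (156, 276, -96).
P_1P_2 × P_1P_3 = (0, 0, 0).
The cross product vanishes, so the three points are collinear.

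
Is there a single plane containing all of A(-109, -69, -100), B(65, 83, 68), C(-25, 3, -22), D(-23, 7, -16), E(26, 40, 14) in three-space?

The plane through A, B, C has normal n = AB × AC = (-240, 540, -240) and equation n·P = 12900.
Checking the remaining points: n·D = 13140, n·E = 12000.
Since n·D = 13140 ≠ 12900, D is off the plane and the points are not all coplanar.

No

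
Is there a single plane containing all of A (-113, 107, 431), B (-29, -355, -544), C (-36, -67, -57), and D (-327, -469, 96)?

A normal to the plane through A, B, C is n = AB × AC = (55806, -34083, 20958).
The plane has equation n·P = -920061. For D: n·D = -251667.
-251667 ≠ -920061, so D is off the plane.

No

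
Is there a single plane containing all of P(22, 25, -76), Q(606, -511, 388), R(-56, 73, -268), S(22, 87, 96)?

With P as base: PQ = (584, -536, 464), PR = (-78, 48, -192), PS = (0, 62, 172).
PR × PS = (20160, 13416, -4836).
PQ · (PR × PS) = 2338560.
Since 2338560 ≠ 0, the four points are not coplanar.

No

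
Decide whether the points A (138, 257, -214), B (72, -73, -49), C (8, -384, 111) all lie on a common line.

AB = (-66, -330, 165), AC = (-130, -641, 325).
Comparing components 2 and 3: (-330)(325) − (165)(-641) = -1485 ≠ 0, so AB and AC are not parallel and the points are not collinear.

No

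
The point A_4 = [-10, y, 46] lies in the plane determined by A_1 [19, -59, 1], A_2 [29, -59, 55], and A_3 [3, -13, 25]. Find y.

25

Coplanarity requires A_1A_2 · (A_1A_3 × A_1A_4) = 0.
A_1A_2 = (10, 0, 54), A_1A_3 = (-16, 46, 24); the triple product is linear in y with coefficient -1104 and constant term 27600.
Setting it to zero: y = 25.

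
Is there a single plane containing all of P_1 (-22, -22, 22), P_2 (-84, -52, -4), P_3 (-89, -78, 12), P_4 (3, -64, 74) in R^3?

A normal to the plane through P_1, P_2, P_3 is n = P_1P_2 × P_1P_3 = (-1156, 1122, 1462).
The plane has equation n·P = 32912. For P_4: n·P_4 = 32912.
Equal, so P_4 lies in the plane and all four are coplanar.

Yes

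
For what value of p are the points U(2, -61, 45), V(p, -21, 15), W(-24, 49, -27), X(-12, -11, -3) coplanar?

-8

Coplanarity ⇔ det[UV; UW; UX] = 0.
Expanding, this is linear in p: (-1680)p + (-13440) = 0.
So p = -8.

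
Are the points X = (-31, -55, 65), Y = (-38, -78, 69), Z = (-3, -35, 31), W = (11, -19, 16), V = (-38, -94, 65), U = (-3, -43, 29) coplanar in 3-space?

No

The plane through X, Y, Z has normal n = XY × XZ = (702, -126, 504) and equation n·P = 17928.
Checking the remaining points: n·W = 18180, n·V = 17928, n·U = 17928.
Since n·W = 18180 ≠ 17928, W is off the plane and the points are not all coplanar.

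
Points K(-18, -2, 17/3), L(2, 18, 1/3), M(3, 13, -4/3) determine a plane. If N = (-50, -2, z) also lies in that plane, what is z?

65/3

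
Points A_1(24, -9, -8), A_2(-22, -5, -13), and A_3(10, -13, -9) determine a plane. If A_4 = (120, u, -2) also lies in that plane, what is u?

27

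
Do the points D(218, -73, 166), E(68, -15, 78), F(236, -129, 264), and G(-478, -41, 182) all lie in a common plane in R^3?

No

A normal to the plane through D, E, F is n = DE × DF = (756, 13116, 7356).
The plane has equation n·P = 428436. For G: n·G = 439668.
439668 ≠ 428436, so G is off the plane.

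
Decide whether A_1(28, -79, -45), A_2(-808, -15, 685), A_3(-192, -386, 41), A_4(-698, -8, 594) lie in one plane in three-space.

With A_1 as base: A_1A_2 = (-836, 64, 730), A_1A_3 = (-220, -307, 86), A_1A_4 = (-726, 71, 639).
A_1A_3 × A_1A_4 = (-202279, 78144, -238502).
A_1A_2 · (A_1A_3 × A_1A_4) = 0.
The scalar triple product vanishes, so the four points are coplanar.

Yes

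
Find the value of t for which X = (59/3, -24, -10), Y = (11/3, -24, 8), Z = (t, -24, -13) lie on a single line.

67/3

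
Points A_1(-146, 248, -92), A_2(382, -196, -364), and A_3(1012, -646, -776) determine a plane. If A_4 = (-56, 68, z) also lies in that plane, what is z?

Coplanarity requires A_1A_2 · (A_1A_3 × A_1A_4) = 0.
A_1A_2 = (528, -444, -272), A_1A_3 = (1158, -894, -684); the triple product is linear in z with coefficient 42120 and constant term 1010880.
Setting it to zero: z = -24.

-24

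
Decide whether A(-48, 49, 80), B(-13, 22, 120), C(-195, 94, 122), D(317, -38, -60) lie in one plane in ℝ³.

No

With A as base: AB = (35, -27, 40), AC = (-147, 45, 42), AD = (365, -87, -140).
AC × AD = (-2646, -5250, -3636).
AB · (AC × AD) = -96300.
Since -96300 ≠ 0, the four points are not coplanar.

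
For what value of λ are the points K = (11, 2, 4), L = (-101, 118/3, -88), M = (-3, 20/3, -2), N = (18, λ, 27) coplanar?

-1/3

Normal to plane KLM: n = (616/3, 616, 0); plane equation n·P = 10472/3.
Requiring n·N = 10472/3: (616)λ + (3696) = 10472/3.
So λ = -1/3.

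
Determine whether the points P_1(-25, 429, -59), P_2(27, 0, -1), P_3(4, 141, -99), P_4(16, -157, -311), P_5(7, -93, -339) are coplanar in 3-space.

The plane through P_1, P_2, P_3 has normal n = P_1P_2 × P_1P_3 = (33864, 3762, -2535) and equation n·P = 916863.
Checking the remaining points: n·P_4 = 739575, n·P_5 = 746547.
Since n·P_4 = 739575 ≠ 916863, P_4 is off the plane and the points are not all coplanar.

No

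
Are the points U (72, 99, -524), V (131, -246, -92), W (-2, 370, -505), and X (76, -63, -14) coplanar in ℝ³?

Yes

The four points are coplanar iff the 3×3 determinant with rows UV, UW, UX is zero.
Rows: (59, -345, 432), (-74, 271, 19), (4, -162, 510).
Expanding along the first row: (59)(141288) − (-345)(-37816) + (432)(10904) = 0.
Zero determinant ⇒ coplanar.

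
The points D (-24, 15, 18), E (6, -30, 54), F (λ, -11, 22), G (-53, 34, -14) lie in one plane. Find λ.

The points are coplanar iff DE · (DF × DG) = 0.
Expanding, this is linear in λ: (-756)λ + (-17388) = 0.
So λ = -23.

-23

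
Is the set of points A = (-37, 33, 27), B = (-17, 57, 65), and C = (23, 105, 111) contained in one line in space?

No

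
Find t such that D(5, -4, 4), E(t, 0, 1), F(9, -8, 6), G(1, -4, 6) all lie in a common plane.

Normal to plane DFG: n = (-8, -16, -16); plane equation n·P = -40.
Requiring n·E = -40: (-8)t + (-16) = -40.
So t = 3.

3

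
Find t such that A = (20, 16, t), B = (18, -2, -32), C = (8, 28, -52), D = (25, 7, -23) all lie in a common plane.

The points are coplanar iff AB · (AC × AD) = 0.
Expanding, this is linear in t: (300)t + (9600) = 0.
So t = -32.

-32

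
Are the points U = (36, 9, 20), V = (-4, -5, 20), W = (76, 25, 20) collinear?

No

UV = (-40, -14, 0), UW = (40, 16, 0).
UV × UW = (0, 0, -80).
The cross product is nonzero, so the points do not lie on one line.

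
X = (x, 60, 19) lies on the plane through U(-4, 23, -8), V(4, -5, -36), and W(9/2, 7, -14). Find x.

Coplanarity requires UV · (UW × UX) = 0.
UV = (8, -28, -28), UW = (17/2, -16, -6); the triple product is linear in x with coefficient -280 and constant term -5180.
Setting it to zero: x = -37/2.

-37/2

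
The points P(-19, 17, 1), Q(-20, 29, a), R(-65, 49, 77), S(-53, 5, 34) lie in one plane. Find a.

Normal to plane PRS: n = (1968, -1066, 1640); plane equation n·X = -53874.
Requiring n·Q = -53874: (1640)a + (-70274) = -53874.
So a = 10.

10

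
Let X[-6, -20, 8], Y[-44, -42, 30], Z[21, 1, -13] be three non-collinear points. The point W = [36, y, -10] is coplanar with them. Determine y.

-2

The plane through X, Y, Z has equation −204y − 204z = 2448.
Substituting W: (-204)y + (2040) = 2448, so y = -2.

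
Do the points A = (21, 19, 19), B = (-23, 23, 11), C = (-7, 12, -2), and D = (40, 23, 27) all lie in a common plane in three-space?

No

The four points are coplanar iff the 3×3 determinant with rows AB, AC, AD is zero.
Rows: (-44, 4, -8), (-28, -7, -21), (19, 4, 8).
Expanding along the first row: (-44)(28) − (4)(175) + (-8)(21) = -2100.
Nonzero ⇒ not coplanar.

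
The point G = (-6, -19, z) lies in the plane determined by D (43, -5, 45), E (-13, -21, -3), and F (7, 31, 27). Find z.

3

The plane through D, E, F has equation 2016x + 720y − 2592z = -33552.
Substituting G: (-2592)z + (-25776) = -33552, so z = 3.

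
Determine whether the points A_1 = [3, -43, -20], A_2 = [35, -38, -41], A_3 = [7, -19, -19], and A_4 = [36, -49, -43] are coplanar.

No

A normal to the plane through A_1, A_2, A_3 is n = A_1A_2 × A_1A_3 = (509, -116, 748).
The plane has equation n·P = -8445. For A_4: n·A_4 = -8156.
-8156 ≠ -8445, so A_4 is off the plane.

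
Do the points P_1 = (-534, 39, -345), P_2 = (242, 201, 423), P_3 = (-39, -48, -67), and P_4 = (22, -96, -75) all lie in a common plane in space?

A normal to the plane through P_1, P_2, P_3 is n = P_1P_2 × P_1P_3 = (111852, 164432, -147702).
The plane has equation n·P = -2358930. For P_4: n·P_4 = -2247078.
-2247078 ≠ -2358930, so P_4 is off the plane.

No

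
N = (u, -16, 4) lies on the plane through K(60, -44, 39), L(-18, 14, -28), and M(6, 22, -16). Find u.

The plane through K, L, M has equation 1232x − 672y − 2016z = 24864.
Substituting N: (1232)u + (2688) = 24864, so u = 18.

18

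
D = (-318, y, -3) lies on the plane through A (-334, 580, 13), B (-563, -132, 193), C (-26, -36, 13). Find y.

652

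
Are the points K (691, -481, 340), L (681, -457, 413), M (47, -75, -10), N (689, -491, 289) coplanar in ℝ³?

With K as base: KL = (-10, 24, 73), KM = (-644, 406, -350), KN = (-2, -10, -51).
KM × KN = (-24206, -32144, 7252).
KL · (KM × KN) = 0.
The scalar triple product vanishes, so the four points are coplanar.

Yes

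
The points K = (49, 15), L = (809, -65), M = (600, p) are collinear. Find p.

-43

The three points are collinear iff det[KL; KM] = 0.
This determinant is linear in p: (760)p + (32680) = 0, so p = -43.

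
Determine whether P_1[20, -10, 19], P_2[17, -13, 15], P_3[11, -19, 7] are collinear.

P_1P_2 = (-3, -3, -4), P_1P_3 = (-9, -9, -12).
P_1P_2 × P_1P_3 = (0, 0, 0).
The cross product vanishes, so the three points are collinear.

Yes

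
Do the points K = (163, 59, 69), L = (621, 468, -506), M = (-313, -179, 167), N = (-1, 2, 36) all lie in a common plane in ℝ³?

Yes

With K as base: KL = (458, 409, -575), KM = (-476, -238, 98), KN = (-164, -57, -33).
KM × KN = (13440, -31780, -11900).
KL · (KM × KN) = 0.
The scalar triple product vanishes, so the four points are coplanar.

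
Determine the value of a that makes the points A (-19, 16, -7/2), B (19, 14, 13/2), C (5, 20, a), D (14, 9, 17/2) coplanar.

-1/2

The points are coplanar iff AB · (AC × AD) = 0.
Expanding, this is linear in a: (200)a + (100) = 0.
So a = -1/2.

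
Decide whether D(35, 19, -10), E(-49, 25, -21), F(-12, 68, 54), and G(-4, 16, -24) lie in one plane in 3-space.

Yes

With D as base: DE = (-84, 6, -11), DF = (-47, 49, 64), DG = (-39, -3, -14).
DF × DG = (-494, -3154, 2052).
DE · (DF × DG) = 0.
The scalar triple product vanishes, so the four points are coplanar.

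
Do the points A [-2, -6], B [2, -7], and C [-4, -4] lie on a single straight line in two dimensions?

No

AB = (4, -1), AC = (-2, 2).
If collinear, AC would be a scalar multiple of AB. But (4)·(2) ≠ (-1)·(-2) (difference 6), so they are not parallel; the points are not collinear.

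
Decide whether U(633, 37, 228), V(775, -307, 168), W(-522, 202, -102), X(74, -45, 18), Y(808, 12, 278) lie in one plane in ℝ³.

The plane through U, V, W has normal n = UV × UW = (123420, 116160, -373890) and equation n·P = -2824140.
Checking the remaining points: n·X = -2824140, n·Y = -2824140.
All equal -2824140, so all 5 points lie in one plane.

Yes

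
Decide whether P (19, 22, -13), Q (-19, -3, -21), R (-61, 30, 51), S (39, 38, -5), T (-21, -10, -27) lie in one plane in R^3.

No

The plane through P, Q, R has normal n = PQ × PR = (-1536, 3072, -2304) and equation n·X = 68352.
Checking the remaining points: n·S = 68352, n·T = 63744.
Since n·T = 63744 ≠ 68352, T is off the plane and the points are not all coplanar.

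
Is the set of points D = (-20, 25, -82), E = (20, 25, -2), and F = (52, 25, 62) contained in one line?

Yes

DE = (40, 0, 80), DF = (72, 0, 144).
DE × DF = (0, 0, 0).
The cross product vanishes, so the three points are collinear.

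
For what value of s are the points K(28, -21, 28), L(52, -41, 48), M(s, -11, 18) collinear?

16

Collinearity requires KL × KM = 0; each component is linear in s.
The y-component gives (20)s + (-320) = 0, so s = 16.
The remaining components then also vanish.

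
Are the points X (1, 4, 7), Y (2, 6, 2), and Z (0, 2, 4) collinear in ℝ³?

No

XY = (1, 2, -5), XZ = (-1, -2, -3).
XY × XZ = (-16, 8, 0).
The cross product is nonzero, so the points do not lie on one line.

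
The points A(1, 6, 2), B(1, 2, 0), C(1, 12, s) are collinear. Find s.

5

Collinearity requires AB × AC = 0; each component is linear in s.
The x-component gives (-4)s + (20) = 0, so s = 5.
The remaining components then also vanish.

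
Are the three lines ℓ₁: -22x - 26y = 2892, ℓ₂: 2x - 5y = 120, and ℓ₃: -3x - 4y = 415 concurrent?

No

Lines aᵢx + bᵢy = cᵢ with pairwise distinct directions are concurrent exactly when det[aᵢ bᵢ cᵢ] = 0.
Here the determinant is -486.
Nonzero, so no common point exists.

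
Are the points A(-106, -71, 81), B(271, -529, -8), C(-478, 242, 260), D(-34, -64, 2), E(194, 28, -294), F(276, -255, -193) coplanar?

The plane through A, B, C has normal n = AB × AC = (-54125, -34375, -52375) and equation n·P = 3935500.
Checking the remaining points: n·D = 3935500, n·E = 3935500, n·F = 3935500.
All equal 3935500, so all 6 points lie in one plane.

Yes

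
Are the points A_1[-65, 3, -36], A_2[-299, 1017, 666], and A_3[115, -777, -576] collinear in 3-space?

Yes

A_1A_2 = (-234, 1014, 702), A_1A_3 = (180, -780, -540).
Each component of A_1A_3 is -10/13 times the corresponding component of A_1A_2, so A_1A_3 = -10/13·A_1A_2 and the points are collinear.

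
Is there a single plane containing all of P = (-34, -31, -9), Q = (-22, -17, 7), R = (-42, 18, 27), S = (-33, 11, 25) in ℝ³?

Yes

A normal to the plane through P, Q, R is n = PQ × PR = (-280, -560, 700).
The plane has equation n·X = 20580. For S: n·S = 20580.
Equal, so S lies in the plane and all four are coplanar.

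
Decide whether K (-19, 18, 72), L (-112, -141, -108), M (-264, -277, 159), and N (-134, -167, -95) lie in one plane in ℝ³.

No

A normal to the plane through K, L, M is n = KL × KM = (-66933, 52191, -11520).
The plane has equation n·P = 1381725. For N: n·N = 1347525.
1347525 ≠ 1381725, so N is off the plane.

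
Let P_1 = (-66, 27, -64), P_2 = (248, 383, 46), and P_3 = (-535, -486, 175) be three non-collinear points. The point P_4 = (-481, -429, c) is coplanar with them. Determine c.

103

A normal to the plane is n = P_1P_2 × P_1P_3 = (141514, -126636, 5882).
P_4 lies in the plane iff n · P_1P_4 = 0.
This gives (5882)c + (-605846) = 0, so c = 103.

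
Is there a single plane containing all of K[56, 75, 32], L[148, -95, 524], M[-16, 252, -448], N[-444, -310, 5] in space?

With K as base: KL = (92, -170, 492), KM = (-72, 177, -480), KN = (-500, -385, -27).
KM × KN = (-189579, 238056, 116220).
KL · (KM × KN) = -730548.
Since -730548 ≠ 0, the four points are not coplanar.

No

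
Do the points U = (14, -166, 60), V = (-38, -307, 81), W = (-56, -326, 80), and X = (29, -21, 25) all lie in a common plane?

With U as base: UV = (-52, -141, 21), UW = (-70, -160, 20), UX = (15, 145, -35).
UW × UX = (2700, -2150, -7750).
UV · (UW × UX) = 0.
The scalar triple product vanishes, so the four points are coplanar.

Yes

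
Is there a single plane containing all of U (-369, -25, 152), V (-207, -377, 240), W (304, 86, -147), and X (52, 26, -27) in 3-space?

No

With U as base: UV = (162, -352, 88), UW = (673, 111, -299), UX = (421, 51, -179).
UW × UX = (-4620, -5412, -12408).
UV · (UW × UX) = 64680.
Since 64680 ≠ 0, the four points are not coplanar.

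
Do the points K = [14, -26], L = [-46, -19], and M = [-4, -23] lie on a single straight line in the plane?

No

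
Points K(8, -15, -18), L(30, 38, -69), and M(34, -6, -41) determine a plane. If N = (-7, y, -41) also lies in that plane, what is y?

32

Coplanarity requires KL · (KM × KN) = 0.
KL = (22, 53, -51), KM = (26, 9, -23); the triple product is linear in y with coefficient -820 and constant term 26240.
Setting it to zero: y = 32.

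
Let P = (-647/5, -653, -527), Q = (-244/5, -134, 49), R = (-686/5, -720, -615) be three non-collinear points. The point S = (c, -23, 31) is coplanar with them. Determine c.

-23/5

Coplanarity requires PQ · (PR × PS) = 0.
PQ = (403/5, 519, 576), PR = (-39/5, -67, -88); the triple product is linear in c with coefficient -7080 and constant term -32568.
Setting it to zero: c = -23/5.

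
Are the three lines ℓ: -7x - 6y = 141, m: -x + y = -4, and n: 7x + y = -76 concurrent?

Yes

The three lines meet at one point iff the augmented coefficient matrix [aᵢ bᵢ cᵢ] has rank < 3, i.e. its determinant vanishes.
Here the determinant is 0.
It vanishes, so the lines are concurrent at (-9, -13).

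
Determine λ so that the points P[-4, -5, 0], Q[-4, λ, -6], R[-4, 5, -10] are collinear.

Direction PR = (0, 10, -10). From the z-coordinate of Q, the parameter along the line is τ = (-6 − 0)/(-10) = 3/5.
Then λ = (-5) + 3/5·(10) = 1.

1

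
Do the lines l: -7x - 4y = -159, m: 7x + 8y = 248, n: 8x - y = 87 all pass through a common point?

No

Lines aᵢx + bᵢy = cᵢ with pairwise distinct directions are concurrent exactly when det[aᵢ bᵢ cᵢ] = 0.
Here the determinant is -819.
Nonzero, so no common point exists.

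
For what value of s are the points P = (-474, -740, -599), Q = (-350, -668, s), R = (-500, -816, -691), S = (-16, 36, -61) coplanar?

-719

The points are coplanar iff PQ · (PR × PS) = 0.
Expanding, this is linear in s: (14632)s + (10520408) = 0.
So s = -719.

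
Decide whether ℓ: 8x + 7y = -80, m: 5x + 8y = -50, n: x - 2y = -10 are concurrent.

Intersecting ℓ and m: solving the 2×2 system gives (x, y) = (-10, 0).
Substitute into n: (1)(-10) + (-2)(0) = -10.
This equals -10, so (-10, 0) lies on all three lines and they are concurrent.

Yes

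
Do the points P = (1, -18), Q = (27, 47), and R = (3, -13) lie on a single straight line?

PQ = (26, 65), PR = (2, 5).
Checking proportionality: PR = 1/13·PQ, so the vectors are parallel and the points are collinear.

Yes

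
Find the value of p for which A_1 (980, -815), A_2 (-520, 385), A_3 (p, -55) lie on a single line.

The three points are collinear iff det[A_1A_2; A_1A_3] = 0.
This determinant is linear in p: (-1200)p + (36000) = 0, so p = 30.

30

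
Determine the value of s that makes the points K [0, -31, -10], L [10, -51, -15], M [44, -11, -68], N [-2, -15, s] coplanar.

Normal to plane KLM: n = (1260, 360, 1080); plane equation n·P = -21960.
Requiring n·N = -21960: (1080)s + (-7920) = -21960.
So s = -13.

-13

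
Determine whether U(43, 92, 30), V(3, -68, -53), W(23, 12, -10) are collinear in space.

UV = (-40, -160, -83), UW = (-20, -80, -40).
Comparing components 2 and 3: (-160)(-40) − (-83)(-80) = -240 ≠ 0, so UV and UW are not parallel and the points are not collinear.

No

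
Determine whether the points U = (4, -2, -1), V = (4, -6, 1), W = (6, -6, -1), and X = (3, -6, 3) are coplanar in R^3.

With U as base: UV = (0, -4, 2), UW = (2, -4, 0), UX = (-1, -4, 4).
UW × UX = (-16, -8, -12).
UV · (UW × UX) = 8.
Since 8 ≠ 0, the four points are not coplanar.

No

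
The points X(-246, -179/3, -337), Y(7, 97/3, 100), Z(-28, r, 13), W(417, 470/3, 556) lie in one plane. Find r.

Normal to plane XYW: n = (-37145/3, 63802, -18791/3); plane equation n·P = 1349893.
Requiring n·Z = 1349893: (63802)r + (265259) = 1349893.
So r = 17.

17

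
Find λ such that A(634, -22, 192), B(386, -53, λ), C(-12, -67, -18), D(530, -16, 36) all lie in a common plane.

238

The points are coplanar iff AB · (AC × AD) = 0.
Expanding, this is linear in λ: (-8556)λ + (2036328) = 0.
So λ = 238.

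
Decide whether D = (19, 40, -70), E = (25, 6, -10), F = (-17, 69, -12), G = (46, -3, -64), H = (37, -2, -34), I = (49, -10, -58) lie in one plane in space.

The plane through D, E, F has normal n = DE × DF = (-3712, -2508, -1050) and equation n·P = -97348.
Checking the remaining points: n·G = -96028, n·H = -96628, n·I = -95908.
Since n·G = -96028 ≠ -97348, G is off the plane and the points are not all coplanar.

No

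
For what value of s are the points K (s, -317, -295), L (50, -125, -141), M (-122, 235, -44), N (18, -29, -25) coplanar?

126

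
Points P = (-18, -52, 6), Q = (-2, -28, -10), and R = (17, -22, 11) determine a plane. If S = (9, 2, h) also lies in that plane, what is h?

-45

The plane through P, Q, R has equation 600x − 640y − 360z = 20320.
Substituting S: (-360)h + (4120) = 20320, so h = -45.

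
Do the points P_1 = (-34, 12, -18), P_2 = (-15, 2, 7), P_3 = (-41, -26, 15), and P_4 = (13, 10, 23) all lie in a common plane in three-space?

No

A normal to the plane through P_1, P_2, P_3 is n = P_1P_2 × P_1P_3 = (620, -802, -792).
The plane has equation n·P = -16448. For P_4: n·P_4 = -18176.
-18176 ≠ -16448, so P_4 is off the plane.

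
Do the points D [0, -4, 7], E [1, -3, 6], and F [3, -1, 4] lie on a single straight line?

Yes

DE = (1, 1, -1), DF = (3, 3, -3).
Each component of DF is 3 times the corresponding component of DE, so DF = 3·DE and the points are collinear.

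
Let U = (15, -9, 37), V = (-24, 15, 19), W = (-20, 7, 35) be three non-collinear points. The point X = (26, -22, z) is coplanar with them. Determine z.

The plane through U, V, W has equation 240x + 552y + 216z = 6624.
Substituting X: (216)z + (-5904) = 6624, so z = 58.

58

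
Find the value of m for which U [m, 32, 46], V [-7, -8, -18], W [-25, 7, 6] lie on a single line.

-55

Collinearity requires UV × UW = 0; each component is linear in m.
The y-component gives (24)m + (1320) = 0, so m = -55.
The remaining components then also vanish.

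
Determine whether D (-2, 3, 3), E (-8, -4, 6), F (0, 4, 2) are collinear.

DE = (-6, -7, 3), DF = (2, 1, -1).
DE × DF = (4, 0, 8).
The cross product is nonzero, so the points do not lie on one line.

No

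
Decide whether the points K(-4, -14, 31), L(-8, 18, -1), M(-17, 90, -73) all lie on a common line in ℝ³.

KL = (-4, 32, -32), KM = (-13, 104, -104).
Each component of KM is 13/4 times the corresponding component of KL, so KM = 13/4·KL and the points are collinear.

Yes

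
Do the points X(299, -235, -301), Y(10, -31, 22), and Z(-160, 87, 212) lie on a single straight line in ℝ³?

No

XY = (-289, 204, 323), XZ = (-459, 322, 513).
XY × XZ = (646, 0, 578).
The cross product is nonzero, so the points do not lie on one line.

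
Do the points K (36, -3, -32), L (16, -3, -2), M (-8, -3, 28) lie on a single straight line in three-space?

KL = (-20, 0, 30), KM = (-44, 0, 60).
Comparing components 3 and 1: (30)(-44) − (-20)(60) = -120 ≠ 0, so KL and KM are not parallel and the points are not collinear.

No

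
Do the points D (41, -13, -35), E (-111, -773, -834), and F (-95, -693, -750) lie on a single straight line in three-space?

No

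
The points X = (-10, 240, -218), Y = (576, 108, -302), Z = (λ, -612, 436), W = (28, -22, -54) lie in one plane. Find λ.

Coplanarity ⇔ det[XY; XZ; XW] = 0.
Expanding, this is linear in λ: (43656)λ + (12965832) = 0.
So λ = -297.

-297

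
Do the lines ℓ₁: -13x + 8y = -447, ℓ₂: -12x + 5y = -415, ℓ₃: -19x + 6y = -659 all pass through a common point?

Yes

Lines aᵢx + bᵢy = cᵢ with pairwise distinct directions are concurrent exactly when det[aᵢ bᵢ cᵢ] = 0.
Here the determinant is 0.
It vanishes, so the lines are concurrent at (35, 1).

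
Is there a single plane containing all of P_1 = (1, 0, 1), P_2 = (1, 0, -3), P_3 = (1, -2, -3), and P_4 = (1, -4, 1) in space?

With P_1 as base: P_1P_2 = (0, 0, -4), P_1P_3 = (0, -2, -4), P_1P_4 = (0, -4, 0).
P_1P_3 × P_1P_4 = (-16, 0, 0).
P_1P_2 · (P_1P_3 × P_1P_4) = 0.
The scalar triple product vanishes, so the four points are coplanar.

Yes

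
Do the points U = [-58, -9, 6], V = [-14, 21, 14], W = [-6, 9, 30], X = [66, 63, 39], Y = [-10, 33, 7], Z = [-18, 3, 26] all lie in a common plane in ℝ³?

Yes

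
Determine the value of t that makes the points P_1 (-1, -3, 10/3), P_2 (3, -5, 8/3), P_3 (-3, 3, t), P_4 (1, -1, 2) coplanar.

Coplanarity ⇔ det[P_1P_2; P_1P_3; P_1P_4] = 0.
Expanding, this is linear in t: (-12)t + (24) = 0.
So t = 2.

2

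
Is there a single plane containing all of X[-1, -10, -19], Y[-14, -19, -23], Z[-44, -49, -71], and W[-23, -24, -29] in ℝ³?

No

With X as base: XY = (-13, -9, -4), XZ = (-43, -39, -52), XW = (-22, -14, -10).
XZ × XW = (-338, 714, -256).
XY · (XZ × XW) = -1008.
Since -1008 ≠ 0, the four points are not coplanar.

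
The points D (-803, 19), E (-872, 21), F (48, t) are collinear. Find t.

The three points are collinear iff det[DE; DF] = 0.
This determinant is linear in t: (-69)t + (-391) = 0, so t = -17/3.

-17/3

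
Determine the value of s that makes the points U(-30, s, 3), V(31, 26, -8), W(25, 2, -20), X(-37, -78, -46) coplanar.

The points are coplanar iff UV · (UW × UX) = 0.
Expanding, this is linear in s: (-588)s + (5880) = 0.
So s = 10.

10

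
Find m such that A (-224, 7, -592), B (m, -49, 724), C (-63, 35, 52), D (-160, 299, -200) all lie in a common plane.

Normal to plane ACD: n = (-177072, -21896, 45220); plane equation n·P = 12740616.
Requiring n·B = 12740616: (-177072)m + (33812184) = 12740616.
So m = 119.

119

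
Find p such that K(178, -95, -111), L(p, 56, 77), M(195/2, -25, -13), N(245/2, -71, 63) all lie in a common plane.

Normal to plane KMN: n = (9828, 8568, 1953); plane equation n·P = 718641.
Requiring n·L = 718641: (9828)p + (630189) = 718641.
So p = 9.

9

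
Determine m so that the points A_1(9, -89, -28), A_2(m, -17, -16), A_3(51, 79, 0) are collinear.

Direction A_1A_3 = (42, 168, 28). From the y-coordinate of A_2, the parameter along the line is τ = (-17 − (-89))/168 = 3/7.
Then m = 9 + 3/7·(42) = 27.

27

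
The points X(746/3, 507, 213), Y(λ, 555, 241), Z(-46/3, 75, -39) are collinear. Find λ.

278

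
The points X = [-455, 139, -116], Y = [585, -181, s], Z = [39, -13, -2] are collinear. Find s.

Direction XZ = (494, -152, 114). From the x-coordinate of Y, the parameter along the line is τ = (585 − (-455))/494 = 40/19.
Then s = (-116) + 40/19·(114) = 124.

124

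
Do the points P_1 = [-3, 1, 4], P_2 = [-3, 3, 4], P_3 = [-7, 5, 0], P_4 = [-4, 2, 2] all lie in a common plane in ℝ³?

No

A normal to the plane through P_1, P_2, P_3 is n = P_1P_2 × P_1P_3 = (-8, 0, 8).
The plane has equation n·P = 56. For P_4: n·P_4 = 48.
48 ≠ 56, so P_4 is off the plane.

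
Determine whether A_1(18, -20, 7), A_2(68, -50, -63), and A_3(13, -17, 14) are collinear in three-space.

A_1A_2 = (50, -30, -70), A_1A_3 = (-5, 3, 7).
Each component of A_1A_3 is -1/10 times the corresponding component of A_1A_2, so A_1A_3 = -1/10·A_1A_2 and the points are collinear.

Yes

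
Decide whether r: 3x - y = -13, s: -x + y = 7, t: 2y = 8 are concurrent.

The three lines meet at one point iff the augmented coefficient matrix [aᵢ bᵢ cᵢ] has rank < 3, i.e. its determinant vanishes.
Here the determinant is 0.
It vanishes, so the lines are concurrent at (-3, 4).

Yes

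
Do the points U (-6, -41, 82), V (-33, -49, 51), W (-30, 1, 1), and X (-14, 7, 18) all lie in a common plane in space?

The four points are coplanar iff the 3×3 determinant with rows UV, UW, UX is zero.
Rows: (-27, -8, -31), (-24, 42, -81), (-8, 48, -64).
Expanding along the first row: (-27)(1200) − (-8)(888) + (-31)(-816) = 0.
Zero determinant ⇒ coplanar.

Yes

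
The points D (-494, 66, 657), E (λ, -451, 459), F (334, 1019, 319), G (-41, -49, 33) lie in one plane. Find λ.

The points are coplanar iff DE · (DF × DG) = 0.
Expanding, this is linear in λ: (-633542)λ + (-396597292) = 0.
So λ = -626.

-626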